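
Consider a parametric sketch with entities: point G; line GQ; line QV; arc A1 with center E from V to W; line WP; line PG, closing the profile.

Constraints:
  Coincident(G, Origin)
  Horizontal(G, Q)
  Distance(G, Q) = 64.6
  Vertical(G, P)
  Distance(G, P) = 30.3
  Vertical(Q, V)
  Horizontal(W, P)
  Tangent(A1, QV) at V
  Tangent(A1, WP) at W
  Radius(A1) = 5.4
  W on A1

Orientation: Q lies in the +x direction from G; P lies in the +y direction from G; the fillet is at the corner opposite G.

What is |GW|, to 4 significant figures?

66.50

The virtual corner opposite G is at (64.60, 30.30). Tangency of A1 to QV means the radius EV is perpendicular to QV and since A1 is tangent to WP there, EW ⟂ WP, with radius 5.4, so the center E sits 5.4 in from both sides at E = (59.20, 24.90). That places the tangent points at V = (64.60, 24.90) on QV and W = (59.20, 30.30) on WP. Then |GW| = |W − G| = 66.50.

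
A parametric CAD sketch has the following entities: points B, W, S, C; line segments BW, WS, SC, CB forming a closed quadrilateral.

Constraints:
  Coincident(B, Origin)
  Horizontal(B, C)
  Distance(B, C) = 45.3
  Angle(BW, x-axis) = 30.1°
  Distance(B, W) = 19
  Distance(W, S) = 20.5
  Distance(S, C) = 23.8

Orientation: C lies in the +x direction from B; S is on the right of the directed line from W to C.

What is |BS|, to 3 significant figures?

25.5

Checks: |WS| = 20.50 ✓; |SC| = 23.80 ✓.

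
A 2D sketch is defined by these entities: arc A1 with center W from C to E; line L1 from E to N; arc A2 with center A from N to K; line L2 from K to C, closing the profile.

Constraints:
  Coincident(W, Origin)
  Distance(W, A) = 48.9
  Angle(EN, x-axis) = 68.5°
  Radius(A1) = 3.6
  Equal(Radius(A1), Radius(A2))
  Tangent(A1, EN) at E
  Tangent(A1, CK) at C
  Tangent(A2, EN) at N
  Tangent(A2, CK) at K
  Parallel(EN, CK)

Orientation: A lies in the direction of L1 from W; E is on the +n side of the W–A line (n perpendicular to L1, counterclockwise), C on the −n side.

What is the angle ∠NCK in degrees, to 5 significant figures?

8.3760°

Tangency of A1 to both parallel lines with radius 3.6 puts E and C at W ± 3.6·n: E = (-3.3495, 1.3194), C = (3.3495, -1.3194). Equal radii place N and K the same way about A: N = A + 3.6·n = (14.572, 46.817), K = A − 3.6·n = (21.271, 44.178). Then cos ∠NCK = CN·CK / (|CN||CK|), giving 8.3760°.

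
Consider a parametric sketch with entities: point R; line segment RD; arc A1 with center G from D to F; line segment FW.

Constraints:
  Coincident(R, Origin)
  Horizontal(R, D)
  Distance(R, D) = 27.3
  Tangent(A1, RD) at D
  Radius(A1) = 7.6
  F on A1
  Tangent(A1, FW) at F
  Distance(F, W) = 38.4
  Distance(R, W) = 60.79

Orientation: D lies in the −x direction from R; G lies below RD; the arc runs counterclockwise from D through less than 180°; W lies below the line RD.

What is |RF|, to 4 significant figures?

35.30

R is at the origin; R and D share the same y with |RD| = 27.3 and D on the −x side, so D = (-27.30, 0.000). Tangency of A1 to RD means the radius GD is perpendicular to RD, so G = D + (0, -7.6) = (-27.30, -7.600). Since GF ⟂ FW (tangency), |GW| = √(7.6² + 38.4²) = 39.14 regardless of where F sits on A1. So W lies on both circle(R, 60.79) and circle(G, 39.14); the below-RD intersection is W = (-42.12, -43.83). F is the foot of the tangent from W: F = (-34.76, -6.142).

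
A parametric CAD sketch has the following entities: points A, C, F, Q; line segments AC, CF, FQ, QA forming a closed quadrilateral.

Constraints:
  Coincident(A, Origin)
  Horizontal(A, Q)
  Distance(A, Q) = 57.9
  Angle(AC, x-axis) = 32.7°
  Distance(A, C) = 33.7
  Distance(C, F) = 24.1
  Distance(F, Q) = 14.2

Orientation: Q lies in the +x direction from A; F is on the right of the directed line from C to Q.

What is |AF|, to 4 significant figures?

43.71

Checks: |CF| = 24.10 ✓; |FQ| = 14.20 ✓.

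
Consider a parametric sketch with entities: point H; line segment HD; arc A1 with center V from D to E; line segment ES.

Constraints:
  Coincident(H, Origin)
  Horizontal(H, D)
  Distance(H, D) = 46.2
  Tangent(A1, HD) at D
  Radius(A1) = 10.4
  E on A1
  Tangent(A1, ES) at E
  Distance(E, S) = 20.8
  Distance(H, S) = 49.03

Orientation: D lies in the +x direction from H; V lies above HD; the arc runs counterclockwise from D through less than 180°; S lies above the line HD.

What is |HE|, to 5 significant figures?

56.060

Checks: |VE| = 10.40 ✓; ∠(VE, ES) = 90.00° ✓; |ES| = 20.80 ✓; |HS| = 49.03 ✓.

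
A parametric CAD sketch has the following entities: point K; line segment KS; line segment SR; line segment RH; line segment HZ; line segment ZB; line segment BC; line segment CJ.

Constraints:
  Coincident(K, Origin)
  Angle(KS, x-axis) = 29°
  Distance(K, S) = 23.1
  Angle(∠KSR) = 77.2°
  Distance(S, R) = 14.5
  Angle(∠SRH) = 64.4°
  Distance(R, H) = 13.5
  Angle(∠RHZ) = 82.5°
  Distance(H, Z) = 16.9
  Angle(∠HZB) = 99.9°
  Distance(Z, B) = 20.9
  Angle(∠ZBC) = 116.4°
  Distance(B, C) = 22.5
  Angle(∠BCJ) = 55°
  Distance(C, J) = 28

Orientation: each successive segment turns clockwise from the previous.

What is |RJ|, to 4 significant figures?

7.468

K is at the origin; KS runs at 29.0° with length 23.1, so S = (20.20, 11.20). ∠KSR = 77.2° gives SR at -73.80° from the x-axis; with |SR| = 14.5, R = (24.25, -2.725). ∠SRH = 64.4° gives RH at 170.6° from the x-axis; with |RH| = 13.5, H = (10.93, -0.5203). ∠RHZ = 82.5° gives HZ at 73.10° from the x-axis; with |HZ| = 16.9, Z = (15.84, 15.65). ∠HZB = 99.9° gives ZB at -7.000° from the x-axis; with |ZB| = 20.9, B = (36.59, 13.10). ∠ZBC = 116.4° gives BC at -70.60° from the x-axis; with |BC| = 22.5, C = (44.06, -8.120). ∠BCJ = 55.0° gives CJ at 164.4° from the x-axis; with |CJ| = 28.0, J = (17.09, -0.5899). Then |RJ| = |J − R| = 7.468.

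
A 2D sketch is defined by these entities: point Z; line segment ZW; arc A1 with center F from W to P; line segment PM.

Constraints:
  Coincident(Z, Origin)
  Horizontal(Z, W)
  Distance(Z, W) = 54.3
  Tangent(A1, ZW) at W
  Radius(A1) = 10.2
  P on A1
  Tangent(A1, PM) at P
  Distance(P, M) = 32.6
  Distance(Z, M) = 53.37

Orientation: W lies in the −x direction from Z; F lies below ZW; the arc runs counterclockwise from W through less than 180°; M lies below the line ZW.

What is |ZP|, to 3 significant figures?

63.5

Checks: |FP| = 10.20 ✓; ∠(FP, PM) = 90.00° ✓; |PM| = 32.60 ✓; |ZM| = 53.37 ✓.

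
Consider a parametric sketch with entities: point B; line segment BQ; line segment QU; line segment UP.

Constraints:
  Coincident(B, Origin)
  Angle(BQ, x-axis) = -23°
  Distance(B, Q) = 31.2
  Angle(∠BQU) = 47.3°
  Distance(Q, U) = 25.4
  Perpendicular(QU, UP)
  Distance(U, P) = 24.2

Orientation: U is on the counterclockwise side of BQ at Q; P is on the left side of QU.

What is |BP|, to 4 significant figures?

4.428

B is at the origin; BQ runs at -23.0° with length 31.2, so Q = 31.2·(cos -23.0°, sin -23.0°) = (28.72, -12.19). ∠BQU = 47.3°, so QU runs at -23.0° + (180° − 47.3°) = 109.7° from the x-axis; with |QU| = 25.4, U = Q + 25.4·(cos 109.7°, sin 109.7°) = (20.16, 11.72). QU is perpendicular to UP; with |UP| = 24.2 on the left of QU, P = U + 24.2·(-0.9415, -0.3371) = (-2.626, 3.565). Then |BP| = |P − B| = 4.428.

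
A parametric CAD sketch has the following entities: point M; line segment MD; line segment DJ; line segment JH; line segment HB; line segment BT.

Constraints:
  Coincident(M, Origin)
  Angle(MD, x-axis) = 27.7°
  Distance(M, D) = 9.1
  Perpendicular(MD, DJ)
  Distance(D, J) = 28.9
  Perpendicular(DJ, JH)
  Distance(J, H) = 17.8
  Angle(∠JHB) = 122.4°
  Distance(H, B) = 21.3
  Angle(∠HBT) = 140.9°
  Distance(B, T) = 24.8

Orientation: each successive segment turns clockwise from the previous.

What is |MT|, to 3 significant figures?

22.0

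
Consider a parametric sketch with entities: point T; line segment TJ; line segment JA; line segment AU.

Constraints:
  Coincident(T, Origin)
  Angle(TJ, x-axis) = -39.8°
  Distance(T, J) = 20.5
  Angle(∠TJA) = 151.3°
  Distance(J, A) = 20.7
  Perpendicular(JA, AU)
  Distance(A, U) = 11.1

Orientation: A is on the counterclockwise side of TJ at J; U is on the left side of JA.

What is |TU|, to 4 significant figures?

38.70

∠TJA = 151.3°, so JA runs at -39.8° + (180° − 151.3°) = -11.10° from the x-axis; with |JA| = 20.7, A = J + 20.7·(cos -11.10°, sin -11.10°) = (36.06, -17.11). JA is perpendicular to AU; with |AU| = 11.1 on the left of JA, U = A + 11.1·(0.1925, 0.9813) = (38.20, -6.215). Then |TU| = |U − T| = 38.70.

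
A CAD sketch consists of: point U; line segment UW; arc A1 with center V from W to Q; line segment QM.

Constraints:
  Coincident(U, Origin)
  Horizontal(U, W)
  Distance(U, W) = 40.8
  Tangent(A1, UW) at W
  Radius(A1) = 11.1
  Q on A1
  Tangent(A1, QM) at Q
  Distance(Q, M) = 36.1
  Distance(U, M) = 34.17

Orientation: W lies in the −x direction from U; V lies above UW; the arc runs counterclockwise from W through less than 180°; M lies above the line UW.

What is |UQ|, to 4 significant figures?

32.33

U is at the origin; U and W share the same y with |UW| = 40.8 and W on the −x side, so W = (-40.80, 0.000). A1 meets UW tangentially, so VW is at right angles to UW, so V = W + (0, 11.1) = (-40.80, 11.10). Since VQ ⟂ QM (tangency), |VM| = √(11.1² + 36.1²) = 37.77 regardless of where Q sits on A1. So M lies on both circle(U, 34.17) and circle(V, 37.77); the above-UW intersection is M = (-9.835, 32.72). Q is the foot of the tangent from M: Q = (-32.05, 4.269).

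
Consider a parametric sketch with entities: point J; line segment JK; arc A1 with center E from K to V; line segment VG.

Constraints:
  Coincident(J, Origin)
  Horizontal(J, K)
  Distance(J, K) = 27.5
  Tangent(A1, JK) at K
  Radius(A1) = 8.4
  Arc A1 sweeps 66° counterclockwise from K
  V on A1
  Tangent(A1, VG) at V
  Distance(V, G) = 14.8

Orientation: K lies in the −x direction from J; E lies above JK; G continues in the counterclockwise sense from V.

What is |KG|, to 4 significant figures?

23.02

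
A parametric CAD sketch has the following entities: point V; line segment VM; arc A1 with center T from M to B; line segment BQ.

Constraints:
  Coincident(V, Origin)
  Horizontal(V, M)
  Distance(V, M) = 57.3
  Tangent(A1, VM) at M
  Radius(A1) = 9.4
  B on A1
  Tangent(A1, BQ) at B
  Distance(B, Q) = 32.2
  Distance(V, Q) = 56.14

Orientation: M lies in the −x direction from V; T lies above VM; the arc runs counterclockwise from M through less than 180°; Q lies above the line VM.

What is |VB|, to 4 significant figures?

48.69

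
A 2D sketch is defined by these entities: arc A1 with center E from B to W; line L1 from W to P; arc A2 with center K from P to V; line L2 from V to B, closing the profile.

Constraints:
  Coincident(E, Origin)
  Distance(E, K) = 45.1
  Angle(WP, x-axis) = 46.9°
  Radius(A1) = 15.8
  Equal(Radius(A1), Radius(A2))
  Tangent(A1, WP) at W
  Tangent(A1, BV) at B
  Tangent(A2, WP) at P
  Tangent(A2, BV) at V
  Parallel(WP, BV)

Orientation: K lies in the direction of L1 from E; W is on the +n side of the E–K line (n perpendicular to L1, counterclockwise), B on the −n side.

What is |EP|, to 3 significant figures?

47.8

The slot axis is L1's direction at 46.9°, so u = (cos 46.9°, sin 46.9°) = (0.683, 0.730) and n = (−sin 46.9°, cos 46.9°) = (-0.730, 0.683). E is at the origin and K lies 45.1 along u from E, so K = 45.1·u = (30.8, 32.9). Tangency of A1 to both parallel lines with radius 15.8 puts W and B at E ± 15.8·n: W = (-11.5, 10.8), B = (11.5, -10.8). Equal radii place P and V the same way about K: P = K + 15.8·n = (19.3, 43.7), V = K − 15.8·n = (42.4, 22.1). Then |EP| = |P − E| = 47.8.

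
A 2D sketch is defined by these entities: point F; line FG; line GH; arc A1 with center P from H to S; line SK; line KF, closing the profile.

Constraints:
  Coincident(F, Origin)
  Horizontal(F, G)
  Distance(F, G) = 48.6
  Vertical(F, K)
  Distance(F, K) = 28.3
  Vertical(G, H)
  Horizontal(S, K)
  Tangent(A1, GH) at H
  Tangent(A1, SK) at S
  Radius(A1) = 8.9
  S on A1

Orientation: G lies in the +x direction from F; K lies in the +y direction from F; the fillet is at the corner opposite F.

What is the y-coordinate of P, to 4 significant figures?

19.40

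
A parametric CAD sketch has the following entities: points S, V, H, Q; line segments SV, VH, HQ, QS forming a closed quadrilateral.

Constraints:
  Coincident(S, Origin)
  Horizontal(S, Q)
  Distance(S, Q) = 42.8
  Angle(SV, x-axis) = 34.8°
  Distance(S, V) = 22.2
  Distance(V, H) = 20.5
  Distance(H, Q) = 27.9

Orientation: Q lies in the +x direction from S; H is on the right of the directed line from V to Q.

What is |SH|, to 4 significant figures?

17.75

Checks: S.y = 0.00, Q.y = 0.00 ✓; |VH| = 20.50 ✓; |HQ| = 27.90 ✓.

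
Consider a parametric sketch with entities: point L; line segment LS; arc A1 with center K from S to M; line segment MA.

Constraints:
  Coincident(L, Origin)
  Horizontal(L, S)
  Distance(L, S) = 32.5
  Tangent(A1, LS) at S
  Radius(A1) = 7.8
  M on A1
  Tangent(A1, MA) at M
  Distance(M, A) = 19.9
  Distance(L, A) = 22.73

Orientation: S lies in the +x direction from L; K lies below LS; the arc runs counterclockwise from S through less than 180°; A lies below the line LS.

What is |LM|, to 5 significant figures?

26.657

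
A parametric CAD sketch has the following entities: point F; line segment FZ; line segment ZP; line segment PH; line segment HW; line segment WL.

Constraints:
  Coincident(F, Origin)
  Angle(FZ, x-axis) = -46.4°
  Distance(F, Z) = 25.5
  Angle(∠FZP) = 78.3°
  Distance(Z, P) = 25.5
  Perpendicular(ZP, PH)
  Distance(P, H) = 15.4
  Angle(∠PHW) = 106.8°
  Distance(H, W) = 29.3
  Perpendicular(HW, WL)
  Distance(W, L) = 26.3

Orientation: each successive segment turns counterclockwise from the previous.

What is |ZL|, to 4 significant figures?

10.24

F is at the origin; FZ runs at -46.4° with length 25.5, so Z = (17.59, -18.47). ∠FZP = 78.3° gives ZP at 55.30° from the x-axis; with |ZP| = 25.5, P = (32.10, 2.498). ZP is perpendicular to PH, so PH runs at 145.3°; with |PH| = 15.4, H = (19.44, 11.27). ∠PHW = 106.8° gives HW at -141.5° from the x-axis; with |HW| = 29.3, W = (-3.490, -6.974). The perpendicularity gives WL at right angles to HW, so WL runs at -51.50°; with |WL| = 26.3, L = (12.88, -27.56). Then |ZL| = |L − Z| = 10.24.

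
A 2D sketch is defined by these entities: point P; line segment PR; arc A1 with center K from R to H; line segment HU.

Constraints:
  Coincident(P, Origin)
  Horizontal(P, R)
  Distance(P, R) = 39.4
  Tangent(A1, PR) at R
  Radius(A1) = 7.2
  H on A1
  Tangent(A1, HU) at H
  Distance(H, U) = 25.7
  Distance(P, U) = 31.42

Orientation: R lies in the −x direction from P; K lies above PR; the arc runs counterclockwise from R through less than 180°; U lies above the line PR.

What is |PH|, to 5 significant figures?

33.531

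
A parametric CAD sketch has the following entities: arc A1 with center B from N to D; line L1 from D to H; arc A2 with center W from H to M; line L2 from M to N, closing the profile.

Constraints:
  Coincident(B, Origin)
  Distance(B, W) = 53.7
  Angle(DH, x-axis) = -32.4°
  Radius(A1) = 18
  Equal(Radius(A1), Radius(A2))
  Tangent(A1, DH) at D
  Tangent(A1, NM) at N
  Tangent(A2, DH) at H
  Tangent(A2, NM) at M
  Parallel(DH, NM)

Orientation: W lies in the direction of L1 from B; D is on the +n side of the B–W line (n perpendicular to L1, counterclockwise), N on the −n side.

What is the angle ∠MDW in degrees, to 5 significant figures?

15.307°

The slot axis is L1's direction at -32.4°, so u = (cos -32.4°, sin -32.4°) = (0.84433, -0.53583) and n = (−sin -32.4°, cos -32.4°) = (0.53583, 0.84433). B is at the origin and W lies 53.7 along u from B, so W = 53.7·u = (45.340, -28.774). Tangency of A1 to both parallel lines with radius 18.0 puts D and N at B ± 18.0·n: D = (9.6449, 15.198), N = (-9.6449, -15.198). Equal radii place H and M the same way about W: H = W + 18.0·n = (54.985, -13.576), M = W − 18.0·n = (35.696, -43.972). Then cos ∠MDW = DM·DW / (|DM||DW|), giving 15.307°.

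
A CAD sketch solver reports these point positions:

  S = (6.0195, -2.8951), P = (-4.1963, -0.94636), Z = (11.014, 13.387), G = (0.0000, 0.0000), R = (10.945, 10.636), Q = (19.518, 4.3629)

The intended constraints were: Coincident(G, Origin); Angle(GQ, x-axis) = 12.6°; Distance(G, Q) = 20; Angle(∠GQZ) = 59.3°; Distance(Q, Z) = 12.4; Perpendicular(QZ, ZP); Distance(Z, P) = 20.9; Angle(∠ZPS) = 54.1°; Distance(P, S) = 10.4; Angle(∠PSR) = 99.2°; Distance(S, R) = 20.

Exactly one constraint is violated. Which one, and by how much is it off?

Distance(S, R) = 20 — off by 5.60.

G = (0.00, 0.00) ✓; GQ at 12.60° ✓; |GQ| = 20.00 ✓; ∠GQZ = 59.30° ✓; |QZ| = 12.40 ✓; ∠(QZ, ZP) = 90.00° ✓; |ZP| = 20.90 ✓; ∠ZPS = 54.10° ✓; |PS| = 10.40 ✓; ∠PSR = 99.20° ✓; |SR| = 14.40 ✗.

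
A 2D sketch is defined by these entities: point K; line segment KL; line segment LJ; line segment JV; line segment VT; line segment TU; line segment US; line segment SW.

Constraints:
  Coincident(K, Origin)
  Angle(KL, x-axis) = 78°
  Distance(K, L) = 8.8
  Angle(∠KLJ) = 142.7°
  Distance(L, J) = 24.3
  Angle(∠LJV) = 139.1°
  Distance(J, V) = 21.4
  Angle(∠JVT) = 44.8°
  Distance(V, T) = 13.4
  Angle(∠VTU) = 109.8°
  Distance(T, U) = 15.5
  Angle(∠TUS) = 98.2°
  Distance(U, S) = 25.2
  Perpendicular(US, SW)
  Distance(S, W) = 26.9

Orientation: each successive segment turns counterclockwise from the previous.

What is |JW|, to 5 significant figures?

33.778

∠TUS = 98.2° gives US at 83.400° from the x-axis; with |US| = 25.2, S = (-4.8556, 52.202). US is perpendicular to SW, so SW runs at 173.40°; with |SW| = 26.9, W = (-31.577, 55.294). Then |JW| = |W − J| = 33.778.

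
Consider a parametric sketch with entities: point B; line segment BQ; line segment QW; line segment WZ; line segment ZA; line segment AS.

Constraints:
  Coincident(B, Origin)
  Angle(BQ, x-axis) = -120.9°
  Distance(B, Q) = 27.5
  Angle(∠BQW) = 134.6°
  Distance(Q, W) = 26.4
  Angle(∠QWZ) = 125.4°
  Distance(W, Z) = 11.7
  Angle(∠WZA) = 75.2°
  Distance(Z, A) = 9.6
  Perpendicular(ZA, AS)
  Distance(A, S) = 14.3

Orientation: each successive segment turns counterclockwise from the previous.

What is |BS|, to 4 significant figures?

43.38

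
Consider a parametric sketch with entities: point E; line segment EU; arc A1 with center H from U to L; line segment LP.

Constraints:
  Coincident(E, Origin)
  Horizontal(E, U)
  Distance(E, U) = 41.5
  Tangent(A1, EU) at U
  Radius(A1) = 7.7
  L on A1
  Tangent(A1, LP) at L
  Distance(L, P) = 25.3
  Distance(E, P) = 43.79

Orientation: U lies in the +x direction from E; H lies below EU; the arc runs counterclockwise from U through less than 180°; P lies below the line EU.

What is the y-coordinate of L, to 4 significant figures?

-6.602

E is at the origin; EU is horizontal with |EU| = 41.5 and U on the +x side, so U = (41.50, 0.000). The tangent condition forces HU to be normal to EU, so H = U + (0, -7.7) = (41.50, -7.700). Since HL ⟂ LP (tangency), |HP| = √(7.7² + 25.3²) = 26.45 regardless of where L sits on A1. So P lies on both circle(E, 43.79) and circle(H, 26.45); the below-EU intersection is P = (30.27, -31.64). L is the foot of the tangent from P: L = (33.88, -6.602).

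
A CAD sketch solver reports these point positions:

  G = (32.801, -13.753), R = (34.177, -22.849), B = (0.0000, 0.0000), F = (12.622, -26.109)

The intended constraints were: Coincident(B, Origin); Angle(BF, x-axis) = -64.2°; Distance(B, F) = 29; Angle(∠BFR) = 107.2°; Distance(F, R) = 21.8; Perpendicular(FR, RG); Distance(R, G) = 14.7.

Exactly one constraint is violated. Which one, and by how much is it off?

Distance(R, G) = 14.7 — off by 5.50.

B = (0.00, 0.00) ✓; BF at -64.20° ✓; |BF| = 29.00 ✓; ∠BFR = 107.2° ✓; |FR| = 21.80 ✓; ∠(FR, RG) = 90.00° ✓; |RG| = 9.199 ✗.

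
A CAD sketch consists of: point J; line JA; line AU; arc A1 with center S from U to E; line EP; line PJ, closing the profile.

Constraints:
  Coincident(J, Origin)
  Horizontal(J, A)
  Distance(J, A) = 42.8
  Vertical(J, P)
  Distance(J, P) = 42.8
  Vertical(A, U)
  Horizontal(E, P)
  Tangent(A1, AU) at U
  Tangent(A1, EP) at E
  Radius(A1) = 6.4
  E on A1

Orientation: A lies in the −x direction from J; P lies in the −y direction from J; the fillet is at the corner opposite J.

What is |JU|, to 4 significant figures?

56.19

J is at the origin; J and A share the same y with |JA| = 42.8 and A on the −x side, so A = (-42.80, 0.000). JP is vertical with |JP| = 42.8 and P on the −y side, so P = (0.000, -42.80). The virtual corner opposite J is at (-42.80, -42.80). The tangent condition forces SU to be normal to AU and the tangent condition forces SE to be normal to EP, with radius 6.4, so the center S sits 6.4 in from both sides at S = (-36.40, -36.40). That places the tangent points at U = (-42.80, -36.40) on AU and E = (-36.40, -42.80) on EP. Then |JU| = |U − J| = 56.19.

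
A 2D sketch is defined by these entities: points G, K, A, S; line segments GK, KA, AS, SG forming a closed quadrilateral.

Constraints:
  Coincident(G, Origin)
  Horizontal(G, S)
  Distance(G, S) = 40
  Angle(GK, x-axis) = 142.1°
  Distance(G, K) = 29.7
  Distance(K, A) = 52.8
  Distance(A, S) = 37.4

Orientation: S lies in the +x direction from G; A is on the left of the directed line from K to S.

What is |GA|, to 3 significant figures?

43.9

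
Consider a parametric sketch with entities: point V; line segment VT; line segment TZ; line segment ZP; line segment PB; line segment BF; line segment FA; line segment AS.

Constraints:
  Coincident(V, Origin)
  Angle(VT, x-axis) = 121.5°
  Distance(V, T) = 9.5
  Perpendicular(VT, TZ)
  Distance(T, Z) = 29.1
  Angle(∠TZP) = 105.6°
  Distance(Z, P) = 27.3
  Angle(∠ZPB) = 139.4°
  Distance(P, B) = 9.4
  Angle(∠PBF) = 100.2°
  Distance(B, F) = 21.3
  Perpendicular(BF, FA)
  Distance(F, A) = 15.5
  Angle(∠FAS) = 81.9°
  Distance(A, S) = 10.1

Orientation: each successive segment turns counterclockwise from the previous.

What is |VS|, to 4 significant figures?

26.64

V is at the origin; VT runs at 121.5° with length 9.5, so T = (-4.964, 8.100). VT ⟂ TZ, so TZ runs at -148.5°; with |TZ| = 29.1, Z = (-29.78, -7.105). ∠TZP = 105.6° gives ZP at -74.10° from the x-axis; with |ZP| = 27.3, P = (-22.30, -33.36). ∠ZPB = 139.4° gives PB at -33.50° from the x-axis; with |PB| = 9.4, B = (-14.46, -38.55). ∠PBF = 100.2° gives BF at 46.30° from the x-axis; with |BF| = 21.3, F = (0.2578, -23.15). BF ⟂ FA, so FA runs at 136.3°; with |FA| = 15.5, A = (-10.95, -12.44). ∠FAS = 81.9° gives AS at -125.6° from the x-axis; with |AS| = 10.1, S = (-16.83, -20.65). Then |VS| = |S − V| = 26.64.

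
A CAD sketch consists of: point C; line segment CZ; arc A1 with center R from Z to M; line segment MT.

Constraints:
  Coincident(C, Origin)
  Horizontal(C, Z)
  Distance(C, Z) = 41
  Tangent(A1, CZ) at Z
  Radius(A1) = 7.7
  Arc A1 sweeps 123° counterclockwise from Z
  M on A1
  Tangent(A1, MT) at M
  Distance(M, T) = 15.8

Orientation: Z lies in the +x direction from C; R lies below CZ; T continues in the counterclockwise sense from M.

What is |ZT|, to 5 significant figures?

25.236

C is at the origin; C and Z share the same y with |CZ| = 41.0 and Z on the +x side, so Z = (41.000, 0.0000). The tangent condition forces RZ to be normal to CZ, so R = Z + (0, -7.7) = (41.000, -7.7000). On A1, Z sits at bearing 90° from R; a 123° counterclockwise sweep puts M at bearing 213°, so M = R + 7.7·(cos 213°, sin 213°) = (34.542, -11.894). A1 meets MT tangentially, so RM is at right angles to MT, so MT runs along (−sin 213°, cos 213°); with |MT| = 15.8, T = (43.148, -25.145). Then |ZT| = |T − Z| = 25.236.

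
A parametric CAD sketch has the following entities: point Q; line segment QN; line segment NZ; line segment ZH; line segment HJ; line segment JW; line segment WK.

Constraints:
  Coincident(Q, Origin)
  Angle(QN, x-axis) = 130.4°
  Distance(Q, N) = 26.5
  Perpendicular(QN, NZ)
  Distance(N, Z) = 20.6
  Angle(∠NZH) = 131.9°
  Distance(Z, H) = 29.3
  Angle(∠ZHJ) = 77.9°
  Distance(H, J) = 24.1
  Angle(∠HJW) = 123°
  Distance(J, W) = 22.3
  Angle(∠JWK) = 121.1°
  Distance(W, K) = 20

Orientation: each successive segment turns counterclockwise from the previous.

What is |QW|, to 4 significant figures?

2.965

∠ZHJ = 77.9° gives HJ at 10.60° from the x-axis; with |HJ| = 24.1, J = (-9.941, -18.03). ∠HJW = 123.0° gives JW at 67.60° from the x-axis; with |JW| = 22.3, W = (-1.443, 2.590). Then |QW| = |W − Q| = 2.965.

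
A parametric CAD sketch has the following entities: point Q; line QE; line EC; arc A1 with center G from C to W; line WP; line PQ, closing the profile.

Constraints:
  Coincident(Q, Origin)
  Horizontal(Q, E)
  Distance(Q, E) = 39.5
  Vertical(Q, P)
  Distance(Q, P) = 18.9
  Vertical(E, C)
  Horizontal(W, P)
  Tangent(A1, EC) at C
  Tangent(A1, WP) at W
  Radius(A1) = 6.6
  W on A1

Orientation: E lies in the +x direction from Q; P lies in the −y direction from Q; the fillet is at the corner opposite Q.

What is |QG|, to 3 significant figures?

35.1

Q is at the origin; Q and E share the same y with |QE| = 39.5 and E on the +x side, so E = (39.5, 0.00). Q and P share the same x with |QP| = 18.9 and P on the −y side, so P = (0.00, -18.9). The virtual corner opposite Q is at (39.5, -18.9). A1 meets EC tangentially, so GC is at right angles to EC and the tangent condition forces GW to be normal to WP, with radius 6.6, so the center G sits 6.6 in from both sides at G = (32.9, -12.3). Then |QG| = |G − Q| = 35.1.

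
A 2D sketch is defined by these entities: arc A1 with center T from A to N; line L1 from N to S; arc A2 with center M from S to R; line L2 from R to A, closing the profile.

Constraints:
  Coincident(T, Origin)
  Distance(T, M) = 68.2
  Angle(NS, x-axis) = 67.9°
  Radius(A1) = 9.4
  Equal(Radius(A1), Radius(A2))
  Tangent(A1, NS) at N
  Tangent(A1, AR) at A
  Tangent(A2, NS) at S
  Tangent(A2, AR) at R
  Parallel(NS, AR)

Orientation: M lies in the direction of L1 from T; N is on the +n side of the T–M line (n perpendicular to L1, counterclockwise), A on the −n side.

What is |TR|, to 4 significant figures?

68.84

The slot axis is L1's direction at 67.9°, so u = (cos 67.9°, sin 67.9°) = (0.3762, 0.9265) and n = (−sin 67.9°, cos 67.9°) = (-0.9265, 0.3762). T is at the origin and M lies 68.2 along u from T, so M = 68.2·u = (25.66, 63.19). Tangency of A1 to both parallel lines with radius 9.4 puts N and A at T ± 9.4·n: N = (-8.709, 3.537), A = (8.709, -3.537). Equal radii place S and R the same way about M: S = M + 9.4·n = (16.95, 66.73), R = M − 9.4·n = (34.37, 59.65). Then |TR| = |R − T| = 68.84.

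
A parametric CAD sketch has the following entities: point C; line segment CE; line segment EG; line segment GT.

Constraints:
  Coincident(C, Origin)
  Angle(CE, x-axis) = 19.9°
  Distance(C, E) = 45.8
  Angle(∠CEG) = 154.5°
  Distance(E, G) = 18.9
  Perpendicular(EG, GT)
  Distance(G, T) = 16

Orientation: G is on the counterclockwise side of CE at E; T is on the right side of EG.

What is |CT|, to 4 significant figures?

70.03

C is at the origin; CE runs at 19.9° with length 45.8, so E = 45.8·(cos 19.9°, sin 19.9°) = (43.07, 15.59). ∠CEG = 154.5°, so EG runs at 19.9° + (180° − 154.5°) = 45.40° from the x-axis; with |EG| = 18.9, G = E + 18.9·(cos 45.40°, sin 45.40°) = (56.34, 29.05). EG is perpendicular to GT; with |GT| = 16.0 on the right of EG, T = G + 16.0·(0.7120, -0.7022) = (67.73, 17.81). Then |CT| = |T − C| = 70.03.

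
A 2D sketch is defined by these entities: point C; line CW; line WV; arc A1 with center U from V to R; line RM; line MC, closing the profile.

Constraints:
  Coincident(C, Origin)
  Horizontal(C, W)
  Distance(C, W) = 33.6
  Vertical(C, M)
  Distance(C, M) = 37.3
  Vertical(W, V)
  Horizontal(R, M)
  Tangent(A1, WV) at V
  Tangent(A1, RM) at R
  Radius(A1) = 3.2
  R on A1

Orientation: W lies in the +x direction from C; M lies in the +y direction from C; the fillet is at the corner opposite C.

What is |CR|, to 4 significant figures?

48.12

The virtual corner opposite C is at (33.60, 37.30). A1 meets WV tangentially, so UV is at right angles to WV and since A1 is tangent to RM there, UR ⟂ RM, with radius 3.2, so the center U sits 3.2 in from both sides at U = (30.40, 34.10). That places the tangent points at V = (33.60, 34.10) on WV and R = (30.40, 37.30) on RM. Then |CR| = |R − C| = 48.12.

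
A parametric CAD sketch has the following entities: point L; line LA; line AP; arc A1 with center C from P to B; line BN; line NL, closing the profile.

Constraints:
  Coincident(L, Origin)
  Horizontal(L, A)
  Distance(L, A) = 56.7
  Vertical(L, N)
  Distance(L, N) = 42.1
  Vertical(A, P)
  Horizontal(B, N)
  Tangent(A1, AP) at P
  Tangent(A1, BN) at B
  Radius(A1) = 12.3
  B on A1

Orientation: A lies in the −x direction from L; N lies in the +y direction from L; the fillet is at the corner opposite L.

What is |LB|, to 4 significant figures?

61.19

The virtual corner opposite L is at (-56.70, 42.10). The tangent condition forces CP to be normal to AP and since A1 is tangent to BN there, CB ⟂ BN, with radius 12.3, so the center C sits 12.3 in from both sides at C = (-44.40, 29.80). That places the tangent points at P = (-56.70, 29.80) on AP and B = (-44.40, 42.10) on BN. Then |LB| = |B − L| = 61.19.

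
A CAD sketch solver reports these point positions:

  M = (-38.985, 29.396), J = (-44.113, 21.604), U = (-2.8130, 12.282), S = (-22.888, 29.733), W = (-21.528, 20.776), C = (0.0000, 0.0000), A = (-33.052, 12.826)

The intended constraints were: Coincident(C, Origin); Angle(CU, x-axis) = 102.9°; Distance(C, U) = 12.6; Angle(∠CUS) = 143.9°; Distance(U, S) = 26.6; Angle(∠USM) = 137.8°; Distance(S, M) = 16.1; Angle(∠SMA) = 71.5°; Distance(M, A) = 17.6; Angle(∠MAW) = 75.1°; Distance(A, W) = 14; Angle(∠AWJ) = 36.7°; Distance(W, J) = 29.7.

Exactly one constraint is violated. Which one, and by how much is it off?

Distance(W, J) = 29.7 — off by 7.10.

C = (0.00, 0.00) ✓; CU at 102.9° ✓; |CU| = 12.60 ✓; ∠CUS = 143.9° ✓; |US| = 26.60 ✓; ∠USM = 137.8° ✓; |SM| = 16.10 ✓; ∠SMA = 71.50° ✓; |MA| = 17.60 ✓; ∠MAW = 75.10° ✓; |AW| = 14.00 ✓; ∠AWJ = 36.70° ✓; |WJ| = 22.60 ✗.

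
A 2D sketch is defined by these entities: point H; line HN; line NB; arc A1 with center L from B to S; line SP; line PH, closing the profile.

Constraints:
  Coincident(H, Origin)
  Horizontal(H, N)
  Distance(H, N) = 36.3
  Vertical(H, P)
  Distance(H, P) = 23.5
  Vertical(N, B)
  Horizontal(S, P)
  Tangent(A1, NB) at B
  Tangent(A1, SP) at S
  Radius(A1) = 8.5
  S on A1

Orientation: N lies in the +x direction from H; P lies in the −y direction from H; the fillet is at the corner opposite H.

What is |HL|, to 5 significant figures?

31.589

H is at the origin; HN is horizontal with |HN| = 36.3 and N on the +x side, so N = (36.300, 0.0000). H and P share the same x with |HP| = 23.5 and P on the −y side, so P = (0.0000, -23.500). The virtual corner opposite H is at (36.300, -23.500). The tangent condition forces LB to be normal to NB and A1 meets SP tangentially, so LS is at right angles to SP, with radius 8.5, so the center L sits 8.5 in from both sides at L = (27.800, -15.000). Then |HL| = |L − H| = 31.589.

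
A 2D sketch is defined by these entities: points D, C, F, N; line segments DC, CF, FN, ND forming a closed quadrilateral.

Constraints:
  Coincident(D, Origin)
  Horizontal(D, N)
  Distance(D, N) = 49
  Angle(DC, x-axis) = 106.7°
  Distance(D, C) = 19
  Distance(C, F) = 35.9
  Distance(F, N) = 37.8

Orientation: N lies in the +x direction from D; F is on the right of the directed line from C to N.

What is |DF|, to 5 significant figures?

18.189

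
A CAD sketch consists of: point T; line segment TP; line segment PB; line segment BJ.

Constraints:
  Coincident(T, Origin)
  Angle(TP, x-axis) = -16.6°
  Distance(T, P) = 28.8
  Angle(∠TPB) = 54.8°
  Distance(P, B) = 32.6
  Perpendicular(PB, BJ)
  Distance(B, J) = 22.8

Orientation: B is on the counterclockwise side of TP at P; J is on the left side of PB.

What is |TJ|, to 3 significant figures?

16.0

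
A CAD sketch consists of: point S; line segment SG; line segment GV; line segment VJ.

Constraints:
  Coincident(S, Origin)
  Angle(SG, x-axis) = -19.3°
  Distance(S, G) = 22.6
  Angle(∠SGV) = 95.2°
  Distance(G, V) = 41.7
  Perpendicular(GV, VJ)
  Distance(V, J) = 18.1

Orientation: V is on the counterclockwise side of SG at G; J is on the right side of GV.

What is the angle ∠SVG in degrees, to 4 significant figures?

27.22°

S is at the origin; SG runs at -19.3° with length 22.6, so G = 22.6·(cos -19.3°, sin -19.3°) = (21.33, -7.470). ∠SGV = 95.2°, so GV runs at -19.3° + (180° − 95.2°) = 65.50° from the x-axis; with |GV| = 41.7, V = G + 41.7·(cos 65.50°, sin 65.50°) = (38.62, 30.48). Then cos ∠SVG = VS·VG / (|VS||VG|), giving 27.22°.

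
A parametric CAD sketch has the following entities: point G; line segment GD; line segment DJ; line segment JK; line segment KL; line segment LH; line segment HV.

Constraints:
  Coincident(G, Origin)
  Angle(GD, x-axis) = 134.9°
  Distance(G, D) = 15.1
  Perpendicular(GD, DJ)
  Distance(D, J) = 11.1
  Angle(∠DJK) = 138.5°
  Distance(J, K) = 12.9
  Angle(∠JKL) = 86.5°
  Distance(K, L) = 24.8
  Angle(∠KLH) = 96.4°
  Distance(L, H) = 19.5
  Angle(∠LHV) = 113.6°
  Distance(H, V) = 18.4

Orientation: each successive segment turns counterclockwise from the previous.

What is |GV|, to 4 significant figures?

20.29

G is at the origin; GD runs at 134.9° with length 15.1, so D = (-10.66, 10.70). GD ⟂ DJ, so DJ runs at -135.1°; with |DJ| = 11.1, J = (-18.52, 2.861). ∠DJK = 138.5° gives JK at -93.60° from the x-axis; with |JK| = 12.9, K = (-19.33, -10.01). ∠JKL = 86.5° gives KL at -0.1000° from the x-axis; with |KL| = 24.8, L = (5.469, -10.06). ∠KLH = 96.4° gives LH at 83.50° from the x-axis; with |LH| = 19.5, H = (7.676, 9.318). ∠LHV = 113.6° gives HV at 149.9° from the x-axis; with |HV| = 18.4, V = (-8.243, 18.55). Then |GV| = |V − G| = 20.29.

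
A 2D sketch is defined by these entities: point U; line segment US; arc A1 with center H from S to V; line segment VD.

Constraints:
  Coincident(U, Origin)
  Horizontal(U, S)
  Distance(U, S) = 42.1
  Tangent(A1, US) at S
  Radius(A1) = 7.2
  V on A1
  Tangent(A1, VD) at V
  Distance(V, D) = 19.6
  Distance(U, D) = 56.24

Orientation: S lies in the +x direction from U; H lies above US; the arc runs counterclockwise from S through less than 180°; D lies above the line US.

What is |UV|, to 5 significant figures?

49.813

U is at the origin; U and S share the same y with |US| = 42.1 and S on the +x side, so S = (42.100, 0.0000). Tangency of A1 to US means the radius HS is perpendicular to US, so H = S + (0, 7.2) = (42.100, 7.2000). Since HV ⟂ VD (tangency), |HD| = √(7.2² + 19.6²) = 20.881 regardless of where V sits on A1. So D lies on both circle(U, 56.24) and circle(H, 20.881); the above-US intersection is D = (49.480, 26.733). V is the foot of the tangent from D: V = (49.300, 7.1337).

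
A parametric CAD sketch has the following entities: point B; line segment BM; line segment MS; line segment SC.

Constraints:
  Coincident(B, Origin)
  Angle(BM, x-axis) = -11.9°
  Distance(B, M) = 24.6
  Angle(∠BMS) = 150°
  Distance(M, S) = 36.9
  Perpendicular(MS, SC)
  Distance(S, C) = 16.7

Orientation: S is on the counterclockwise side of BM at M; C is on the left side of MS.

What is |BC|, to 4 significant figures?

58.37

B is at the origin; BM runs at -11.9° with length 24.6, so M = 24.6·(cos -11.9°, sin -11.9°) = (24.07, -5.073). ∠BMS = 150.0°, so MS runs at -11.9° + (180° − 150.0°) = 18.10° from the x-axis; with |MS| = 36.9, S = M + 36.9·(cos 18.10°, sin 18.10°) = (59.15, 6.391). MS ⟂ SC; with |SC| = 16.7 on the left of MS, C = S + 16.7·(-0.3107, 0.9505) = (53.96, 22.26). Then |BC| = |C − B| = 58.37.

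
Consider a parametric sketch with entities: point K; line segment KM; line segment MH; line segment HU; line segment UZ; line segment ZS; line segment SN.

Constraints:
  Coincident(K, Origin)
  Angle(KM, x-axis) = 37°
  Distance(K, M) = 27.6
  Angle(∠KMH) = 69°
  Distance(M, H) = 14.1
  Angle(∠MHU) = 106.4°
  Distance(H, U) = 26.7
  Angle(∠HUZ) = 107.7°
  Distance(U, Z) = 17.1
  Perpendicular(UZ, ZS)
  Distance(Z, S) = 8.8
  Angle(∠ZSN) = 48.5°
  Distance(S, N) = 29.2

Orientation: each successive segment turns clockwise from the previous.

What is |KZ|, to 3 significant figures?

9.74

K is at the origin; KM runs at 37.0° with length 27.6, so M = (22.0, 16.6). ∠KMH = 69.0° gives MH at -74.0° from the x-axis; with |MH| = 14.1, H = (25.9, 3.06). ∠MHU = 106.4° gives HU at -148° from the x-axis; with |HU| = 26.7, U = (3.39, -11.3). ∠HUZ = 107.7° gives UZ at 140° from the x-axis; with |UZ| = 17.1, Z = (-9.73, -0.281). Then |KZ| = |Z − K| = 9.74.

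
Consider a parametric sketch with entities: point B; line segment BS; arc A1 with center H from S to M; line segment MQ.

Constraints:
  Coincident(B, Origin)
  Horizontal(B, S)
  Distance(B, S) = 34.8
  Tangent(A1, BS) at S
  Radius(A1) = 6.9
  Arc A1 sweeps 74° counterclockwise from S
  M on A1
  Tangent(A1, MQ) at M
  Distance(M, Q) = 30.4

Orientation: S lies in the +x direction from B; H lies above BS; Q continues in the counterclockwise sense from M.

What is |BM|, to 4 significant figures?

41.73

B is at the origin; BS is horizontal with |BS| = 34.8 and S on the +x side, so S = (34.80, 0.000). A1 meets BS tangentially, so HS is at right angles to BS, so H = S + (0, 6.9) = (34.80, 6.900). On A1, S sits at bearing -90° from H; a 74° counterclockwise sweep puts M at bearing -16°, so M = H + 6.9·(cos -16°, sin -16°) = (41.43, 4.998). Then |BM| = |M − B| = 41.73.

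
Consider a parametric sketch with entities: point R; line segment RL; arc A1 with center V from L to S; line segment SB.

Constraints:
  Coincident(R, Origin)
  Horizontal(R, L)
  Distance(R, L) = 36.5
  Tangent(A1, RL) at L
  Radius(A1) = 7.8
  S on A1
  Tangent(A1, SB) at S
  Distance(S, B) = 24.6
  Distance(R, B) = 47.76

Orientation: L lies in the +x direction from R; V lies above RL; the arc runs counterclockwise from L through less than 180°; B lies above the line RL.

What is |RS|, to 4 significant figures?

45.01

R is at the origin; R and L share the same y with |RL| = 36.5 and L on the +x side, so L = (36.50, 0.000). A1 meets RL tangentially, so VL is at right angles to RL, so V = L + (0, 7.8) = (36.50, 7.800). Since VS ⟂ SB (tangency), |VB| = √(7.8² + 24.6²) = 25.81 regardless of where S sits on A1. So B lies on both circle(R, 47.76) and circle(V, 25.81); the above-RL intersection is B = (34.05, 33.49). S is the foot of the tangent from B: S = (43.68, 10.85).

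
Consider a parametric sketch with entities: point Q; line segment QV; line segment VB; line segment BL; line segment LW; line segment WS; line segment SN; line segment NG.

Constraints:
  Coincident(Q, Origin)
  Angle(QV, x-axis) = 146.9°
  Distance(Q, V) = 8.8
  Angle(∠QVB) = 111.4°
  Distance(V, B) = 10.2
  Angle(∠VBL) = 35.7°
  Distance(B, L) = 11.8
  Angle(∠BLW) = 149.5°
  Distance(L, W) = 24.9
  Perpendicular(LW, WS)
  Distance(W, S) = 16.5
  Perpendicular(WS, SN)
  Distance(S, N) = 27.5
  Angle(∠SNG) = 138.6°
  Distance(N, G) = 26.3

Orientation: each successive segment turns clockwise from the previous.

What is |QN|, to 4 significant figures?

18.64

LW ⟂ WS, so WS runs at 173.5°; with |WS| = 16.5, S = (-19.72, -18.86). The perpendicularity gives SN at right angles to WS, so SN runs at 83.50°; with |SN| = 27.5, N = (-16.60, 8.465). Then |QN| = |N − Q| = 18.64.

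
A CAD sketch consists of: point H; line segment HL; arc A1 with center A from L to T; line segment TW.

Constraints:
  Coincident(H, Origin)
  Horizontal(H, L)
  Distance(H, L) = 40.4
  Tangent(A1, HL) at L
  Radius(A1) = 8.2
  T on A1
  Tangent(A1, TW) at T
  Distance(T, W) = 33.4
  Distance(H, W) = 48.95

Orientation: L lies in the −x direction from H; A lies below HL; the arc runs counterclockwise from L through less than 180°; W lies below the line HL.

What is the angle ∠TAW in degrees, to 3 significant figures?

76.2°

H is at the origin; H and L share the same y with |HL| = 40.4 and L on the −x side, so L = (-40.4, 0.00). The tangent condition forces AL to be normal to HL, so A = L + (0, -8.2) = (-40.4, -8.20). Since AT ⟂ TW (tangency), |AW| = √(8.2² + 33.4²) = 34.4 regardless of where T sits on A1. So W lies on both circle(H, 48.95) and circle(A, 34.4); the below-HL intersection is W = (-27.9, -40.2). T is the foot of the tangent from W: T = (-47.1, -12.9).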